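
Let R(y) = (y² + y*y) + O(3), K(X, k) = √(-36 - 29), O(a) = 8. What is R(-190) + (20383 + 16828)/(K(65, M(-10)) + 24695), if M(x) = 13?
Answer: 8807293753673/121968618 - 37211*I*√65/609843090 ≈ 72210.0 - 0.00049194*I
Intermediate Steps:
K(X, k) = I*√65 (K(X, k) = √(-65) = I*√65)
R(y) = 8 + 2*y² (R(y) = (y² + y*y) + 8 = (y² + y²) + 8 = 2*y² + 8 = 8 + 2*y²)
R(-190) + (20383 + 16828)/(K(65, M(-10)) + 24695) = (8 + 2*(-190)²) + (20383 + 16828)/(I*√65 + 24695) = (8 + 2*36100) + 37211/(24695 + I*√65) = (8 + 72200) + 37211/(24695 + I*√65) = 72208 + 37211/(24695 + I*√65)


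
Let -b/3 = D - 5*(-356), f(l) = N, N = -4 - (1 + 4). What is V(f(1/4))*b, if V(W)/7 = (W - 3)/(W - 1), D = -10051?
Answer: 1042146/5 ≈ 2.0843e+5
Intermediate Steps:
N = -9 (N = -4 - 1*5 = -4 - 5 = -9)
f(l) = -9
V(W) = 7*(-3 + W)/(-1 + W) (V(W) = 7*((W - 3)/(W - 1)) = 7*((-3 + W)/(-1 + W)) = 7*(-3 + W)/(-1 + W))
b = 24813 (b = -3*(-10051 - 5*(-356)) = -3*(-10051 - 1*(-1780)) = -3*(-10051 + 1780) = -3*(-8271) = 24813)
V(f(1/4))*b = (7*(-3 - 9)/(-1 - 9))*24813 = (7*(-12)/(-10))*24813 = (7*(-1/10)*(-12))*24813 = (42/5)*24813 = 1042146/5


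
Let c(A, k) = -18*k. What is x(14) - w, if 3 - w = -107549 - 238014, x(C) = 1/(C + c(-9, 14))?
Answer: -82244709/238 ≈ -3.4557e+5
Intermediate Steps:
x(C) = 1/(-252 + C) (x(C) = 1/(C - 18*14) = 1/(C - 252) = 1/(-252 + C))
w = 345566 (w = 3 - (-107549 - 238014) = 3 - 1*(-345563) = 3 + 345563 = 345566)
x(14) - w = 1/(-252 + 14) - 1*345566 = 1/(-238) - 345566 = -1/238 - 345566 = -82244709/238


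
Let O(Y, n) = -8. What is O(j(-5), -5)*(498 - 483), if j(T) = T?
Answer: -120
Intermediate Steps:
O(j(-5), -5)*(498 - 483) = -8*(498 - 483) = -8*15 = -120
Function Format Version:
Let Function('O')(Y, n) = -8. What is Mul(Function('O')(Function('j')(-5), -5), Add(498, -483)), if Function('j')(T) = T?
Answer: -120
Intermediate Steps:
Mul(Function('O')(Function('j')(-5), -5), Add(498, -483)) = Mul(-8, Add(498, -483)) = Mul(-8, 15) = -120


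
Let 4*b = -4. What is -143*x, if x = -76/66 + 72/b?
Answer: 31382/3 ≈ 10461.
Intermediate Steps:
b = -1 (b = (¼)*(-4) = -1)
x = -2414/33 (x = -76/66 + 72/(-1) = -76*1/66 + 72*(-1) = -38/33 - 72 = -2414/33 ≈ -73.151)
-143*x = -143*(-2414/33) = 31382/3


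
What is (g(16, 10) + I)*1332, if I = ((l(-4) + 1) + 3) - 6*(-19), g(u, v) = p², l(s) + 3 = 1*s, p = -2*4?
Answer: 233100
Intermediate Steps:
p = -8
l(s) = -3 + s (l(s) = -3 + 1*s = -3 + s)
g(u, v) = 64 (g(u, v) = (-8)² = 64)
I = 111 (I = (((-3 - 4) + 1) + 3) - 6*(-19) = ((-7 + 1) + 3) + 114 = (-6 + 3) + 114 = -3 + 114 = 111)
(g(16, 10) + I)*1332 = (64 + 111)*1332 = 175*1332 = 233100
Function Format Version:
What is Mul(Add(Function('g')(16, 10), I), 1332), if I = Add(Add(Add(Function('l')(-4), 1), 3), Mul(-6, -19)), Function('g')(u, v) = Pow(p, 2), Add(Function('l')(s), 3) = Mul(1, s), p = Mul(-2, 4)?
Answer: 233100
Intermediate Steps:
p = -8
Function('l')(s) = Add(-3, s) (Function('l')(s) = Add(-3, Mul(1, s)) = Add(-3, s))
Function('g')(u, v) = 64 (Function('g')(u, v) = Pow(-8, 2) = 64)
I = 111 (I = Add(Add(Add(Add(-3, -4), 1), 3), Mul(-6, -19)) = Add(Add(Add(-7, 1), 3), 114) = Add(Add(-6, 3), 114) = Add(-3, 114) = 111)
Mul(Add(Function('g')(16, 10), I), 1332) = Mul(Add(64, 111), 1332) = Mul(175, 1332) = 233100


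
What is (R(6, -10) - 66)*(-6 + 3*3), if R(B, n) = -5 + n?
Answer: -243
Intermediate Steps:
(R(6, -10) - 66)*(-6 + 3*3) = ((-5 - 10) - 66)*(-6 + 3*3) = (-15 - 66)*(-6 + 9) = -81*3 = -243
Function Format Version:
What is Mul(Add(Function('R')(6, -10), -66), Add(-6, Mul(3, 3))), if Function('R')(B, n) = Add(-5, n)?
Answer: -243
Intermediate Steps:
Mul(Add(Function('R')(6, -10), -66), Add(-6, Mul(3, 3))) = Mul(Add(Add(-5, -10), -66), Add(-6, Mul(3, 3))) = Mul(Add(-15, -66), Add(-6, 9)) = Mul(-81, 3) = -243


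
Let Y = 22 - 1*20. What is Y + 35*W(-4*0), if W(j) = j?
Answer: 2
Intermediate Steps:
Y = 2 (Y = 22 - 20 = 2)
Y + 35*W(-4*0) = 2 + 35*(-4*0) = 2 + 35*0 = 2 + 0 = 2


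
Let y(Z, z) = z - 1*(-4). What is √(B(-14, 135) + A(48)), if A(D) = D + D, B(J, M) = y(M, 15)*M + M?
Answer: 2*√699 ≈ 52.877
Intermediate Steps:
y(Z, z) = 4 + z (y(Z, z) = z + 4 = 4 + z)
B(J, M) = 20*M (B(J, M) = (4 + 15)*M + M = 19*M + M = 20*M)
A(D) = 2*D
√(B(-14, 135) + A(48)) = √(20*135 + 2*48) = √(2700 + 96) = √2796 = 2*√699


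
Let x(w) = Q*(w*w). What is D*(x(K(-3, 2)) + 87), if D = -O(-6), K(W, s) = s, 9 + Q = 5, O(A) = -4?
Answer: 284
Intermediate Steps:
Q = -4 (Q = -9 + 5 = -4)
x(w) = -4*w² (x(w) = -4*w*w = -4*w²)
D = 4 (D = -1*(-4) = 4)
D*(x(K(-3, 2)) + 87) = 4*(-4*2² + 87) = 4*(-4*4 + 87) = 4*(-16 + 87) = 4*71 = 284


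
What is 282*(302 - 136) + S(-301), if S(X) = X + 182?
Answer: 46693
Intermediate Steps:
S(X) = 182 + X
282*(302 - 136) + S(-301) = 282*(302 - 136) + (182 - 301) = 282*166 - 119 = 46812 - 119 = 46693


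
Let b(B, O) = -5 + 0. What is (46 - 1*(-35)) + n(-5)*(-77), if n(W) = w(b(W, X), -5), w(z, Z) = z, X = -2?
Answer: 466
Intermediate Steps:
b(B, O) = -5
n(W) = -5
(46 - 1*(-35)) + n(-5)*(-77) = (46 - 1*(-35)) - 5*(-77) = (46 + 35) + 385 = 81 + 385 = 466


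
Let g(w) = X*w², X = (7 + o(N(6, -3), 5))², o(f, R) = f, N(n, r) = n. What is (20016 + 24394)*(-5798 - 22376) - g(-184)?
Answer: -1256929004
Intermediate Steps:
X = 169 (X = (7 + 6)² = 13² = 169)
g(w) = 169*w²
(20016 + 24394)*(-5798 - 22376) - g(-184) = (20016 + 24394)*(-5798 - 22376) - 169*(-184)² = 44410*(-28174) - 169*33856 = -1251207340 - 1*5721664 = -1251207340 - 5721664 = -1256929004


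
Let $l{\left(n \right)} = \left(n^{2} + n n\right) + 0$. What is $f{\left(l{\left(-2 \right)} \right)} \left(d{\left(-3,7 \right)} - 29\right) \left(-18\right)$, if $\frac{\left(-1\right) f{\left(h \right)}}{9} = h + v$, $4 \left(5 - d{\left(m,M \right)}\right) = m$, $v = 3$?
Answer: $- \frac{82863}{2} \approx -41432.0$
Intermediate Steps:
$d{\left(m,M \right)} = 5 - \frac{m}{4}$
$l{\left(n \right)} = 2 n^{2}$ ($l{\left(n \right)} = \left(n^{2} + n^{2}\right) + 0 = 2 n^{2} + 0 = 2 n^{2}$)
$f{\left(h \right)} = -27 - 9 h$ ($f{\left(h \right)} = - 9 \left(h + 3\right) = - 9 \left(3 + h\right) = -27 - 9 h$)
$f{\left(l{\left(-2 \right)} \right)} \left(d{\left(-3,7 \right)} - 29\right) \left(-18\right) = \left(-27 - 9 \cdot 2 \left(-2\right)^{2}\right) \left(\left(5 - - \frac{3}{4}\right) - 29\right) \left(-18\right) = \left(-27 - 9 \cdot 2 \cdot 4\right) \left(\left(5 + \frac{3}{4}\right) - 29\right) \left(-18\right) = \left(-27 - 72\right) \left(\frac{23}{4} - 29\right) \left(-18\right) = \left(-27 - 72\right) \left(\left(- \frac{93}{4}\right) \left(-18\right)\right) = \left(-99\right) \frac{837}{2} = - \frac{82863}{2}$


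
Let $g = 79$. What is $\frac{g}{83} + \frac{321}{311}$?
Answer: $\frac{51212}{25813} \approx 1.984$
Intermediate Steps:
$\frac{g}{83} + \frac{321}{311} = \frac{79}{83} + \frac{321}{311} = \frac{51212}{25813}$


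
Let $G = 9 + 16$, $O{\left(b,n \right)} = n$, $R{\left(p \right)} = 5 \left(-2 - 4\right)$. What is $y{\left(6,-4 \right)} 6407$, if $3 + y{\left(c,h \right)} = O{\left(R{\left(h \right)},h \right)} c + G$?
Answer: $-12814$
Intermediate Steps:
$R{\left(p \right)} = -30$ ($R{\left(p \right)} = 5 \left(-6\right) = -30$)
$G = 25$
$y{\left(c,h \right)} = 22 + c h$ ($y{\left(c,h \right)} = -3 + \left(h c + 25\right) = -3 + \left(c h + 25\right) = -3 + \left(25 + c h\right) = 22 + c h$)
$y{\left(6,-4 \right)} 6407 = \left(22 + 6 \left(-4\right)\right) 6407 = \left(22 - 24\right) 6407 = \left(-2\right) 6407 = -12814$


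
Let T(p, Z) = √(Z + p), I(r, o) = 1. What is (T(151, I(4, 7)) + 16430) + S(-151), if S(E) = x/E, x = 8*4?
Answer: 2480898/151 + 2*√38 ≈ 16442.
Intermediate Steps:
x = 32
S(E) = 32/E
(T(151, I(4, 7)) + 16430) + S(-151) = (√(1 + 151) + 16430) + 32/(-151) = (√152 + 16430) + 32*(-1/151) = (2*√38 + 16430) - 32/151 = (16430 + 2*√38) - 32/151 = 2480898/151 + 2*√38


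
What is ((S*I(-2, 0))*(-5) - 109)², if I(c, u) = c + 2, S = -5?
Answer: 11881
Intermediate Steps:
I(c, u) = 2 + c
((S*I(-2, 0))*(-5) - 109)² = (-5*(2 - 2)*(-5) - 109)² = (-5*0*(-5) - 109)² = (0*(-5) - 109)² = (0 - 109)² = (-109)² = 11881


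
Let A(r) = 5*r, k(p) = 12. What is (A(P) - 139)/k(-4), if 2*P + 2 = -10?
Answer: -169/12 ≈ -14.083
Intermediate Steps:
P = -6 (P = -1 + (½)*(-10) = -1 - 5 = -6)
(A(P) - 139)/k(-4) = (5*(-6) - 139)/12 = (-30 - 139)*(1/12) = -169*1/12 = -169/12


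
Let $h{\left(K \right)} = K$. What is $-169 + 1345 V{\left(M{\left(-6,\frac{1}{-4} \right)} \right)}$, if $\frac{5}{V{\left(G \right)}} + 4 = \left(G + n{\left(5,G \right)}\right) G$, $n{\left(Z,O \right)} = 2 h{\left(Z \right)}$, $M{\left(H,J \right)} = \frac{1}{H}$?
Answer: $- \frac{276407}{203} \approx -1361.6$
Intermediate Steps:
$n{\left(Z,O \right)} = 2 Z$
$V{\left(G \right)} = \frac{5}{-4 + G \left(10 + G\right)}$ ($V{\left(G \right)} = \frac{5}{-4 + \left(G + 2 \cdot 5\right) G} = \frac{5}{-4 + \left(G + 10\right) G} = \frac{5}{-4 + \left(10 + G\right) G} = \frac{5}{-4 + G \left(10 + G\right)}$)
$-169 + 1345 V{\left(M{\left(-6,\frac{1}{-4} \right)} \right)} = -169 + 1345 \frac{5}{-4 + \left(\frac{1}{-6}\right)^{2} + \frac{10}{-6}} = -169 + 1345 \frac{5}{-4 + \left(- \frac{1}{6}\right)^{2} + 10 \left(- \frac{1}{6}\right)} = -169 + 1345 \frac{5}{-4 + \frac{1}{36} - \frac{5}{3}} = -169 + 1345 \frac{5}{- \frac{203}{36}} = -169 + 1345 \cdot 5 \left(- \frac{36}{203}\right) = -169 + 1345 \left(- \frac{180}{203}\right) = -169 - \frac{242100}{203} = - \frac{276407}{203}$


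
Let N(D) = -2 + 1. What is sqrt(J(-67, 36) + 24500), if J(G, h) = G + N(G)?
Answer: 4*sqrt(1527) ≈ 156.31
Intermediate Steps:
N(D) = -1
J(G, h) = -1 + G (J(G, h) = G - 1 = -1 + G)
sqrt(J(-67, 36) + 24500) = sqrt((-1 - 67) + 24500) = sqrt(-68 + 24500) = sqrt(24432) = 4*sqrt(1527)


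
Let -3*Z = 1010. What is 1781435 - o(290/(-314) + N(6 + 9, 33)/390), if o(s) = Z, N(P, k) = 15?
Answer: 5345315/3 ≈ 1.7818e+6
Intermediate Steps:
Z = -1010/3 (Z = -1/3*1010 = -1010/3 ≈ -336.67)
o(s) = -1010/3
1781435 - o(290/(-314) + N(6 + 9, 33)/390) = 1781435 - 1*(-1010/3) = 1781435 + 1010/3 = 5345315/3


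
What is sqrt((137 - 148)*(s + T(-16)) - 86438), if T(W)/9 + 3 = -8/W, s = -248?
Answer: 5*I*sqrt(13354)/2 ≈ 288.9*I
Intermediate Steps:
T(W) = -27 - 72/W (T(W) = -27 + 9*(-8/W) = -27 - 72/W)
sqrt((137 - 148)*(s + T(-16)) - 86438) = sqrt((137 - 148)*(-248 + (-27 - 72/(-16))) - 86438) = sqrt(-11*(-248 + (-27 - 72*(-1/16))) - 86438) = sqrt(-11*(-248 + (-27 + 9/2)) - 86438) = sqrt(-11*(-248 - 45/2) - 86438) = sqrt(-11*(-541/2) - 86438) = sqrt(5951/2 - 86438) = sqrt(-166925/2) = 5*I*sqrt(13354)/2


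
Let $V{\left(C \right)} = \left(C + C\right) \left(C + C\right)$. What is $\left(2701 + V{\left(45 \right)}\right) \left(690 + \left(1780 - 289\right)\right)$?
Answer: $23556981$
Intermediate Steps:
$V{\left(C \right)} = 4 C^{2}$ ($V{\left(C \right)} = 2 C 2 C = 4 C^{2}$)
$\left(2701 + V{\left(45 \right)}\right) \left(690 + \left(1780 - 289\right)\right) = \left(2701 + 4 \cdot 45^{2}\right) \left(690 + \left(1780 - 289\right)\right) = \left(2701 + 4 \cdot 2025\right) \left(690 + 1491\right) = \left(2701 + 8100\right) 2181 = 10801 \cdot 2181 = 23556981$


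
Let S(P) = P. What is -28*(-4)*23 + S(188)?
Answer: 2764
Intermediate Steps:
-28*(-4)*23 + S(188) = -28*(-4)*23 + 188 = 112*23 + 188 = 2576 + 188 = 2764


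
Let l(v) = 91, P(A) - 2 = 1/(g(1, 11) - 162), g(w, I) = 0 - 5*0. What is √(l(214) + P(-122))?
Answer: √30130/18 ≈ 9.6433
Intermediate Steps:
g(w, I) = 0 (g(w, I) = 0 + 0 = 0)
P(A) = 323/162 (P(A) = 2 + 1/(0 - 162) = 2 + 1/(-162) = 2 - 1/162 = 323/162)
√(l(214) + P(-122)) = √(91 + 323/162) = √(15065/162) = √30130/18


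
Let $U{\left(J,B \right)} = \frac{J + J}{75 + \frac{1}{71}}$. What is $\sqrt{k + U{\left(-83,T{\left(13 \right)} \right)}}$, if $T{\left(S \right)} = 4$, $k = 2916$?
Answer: $\frac{\sqrt{20663322145}}{2663} \approx 53.979$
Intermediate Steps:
$U{\left(J,B \right)} = \frac{71 J}{2663}$ ($U{\left(J,B \right)} = \frac{2 J}{75 + \frac{1}{71}} = \frac{2 J}{\frac{5326}{71}} = 2 J \frac{71}{5326} = \frac{71 J}{2663}$)
$\sqrt{k + U{\left(-83,T{\left(13 \right)} \right)}} = \sqrt{2916 + \frac{71}{2663} \left(-83\right)} = \sqrt{2916 - \frac{5893}{2663}} = \sqrt{\frac{7759415}{2663}} = \frac{\sqrt{20663322145}}{2663}$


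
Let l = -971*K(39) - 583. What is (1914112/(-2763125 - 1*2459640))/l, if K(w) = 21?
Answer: 957056/54771136555 ≈ 1.7474e-5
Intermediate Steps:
l = -20974 (l = -971*21 - 583 = -20391 - 583 = -20974)
(1914112/(-2763125 - 1*2459640))/l = (1914112/(-2763125 - 1*2459640))/(-20974) = (1914112/(-2763125 - 2459640))*(-1/20974) = (1914112/(-5222765))*(-1/20974) = (1914112*(-1/5222765))*(-1/20974) = -1914112/5222765*(-1/20974) = 957056/54771136555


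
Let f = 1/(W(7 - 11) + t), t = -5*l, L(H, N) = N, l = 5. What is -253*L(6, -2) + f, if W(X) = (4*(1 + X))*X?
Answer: 11639/23 ≈ 506.04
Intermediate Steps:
t = -25 (t = -5*5 = -25)
W(X) = X*(4 + 4*X) (W(X) = (4 + 4*X)*X = X*(4 + 4*X))
f = 1/23 (f = 1/(4*(7 - 11)*(1 + (7 - 11)) - 25) = 1/(4*(-4)*(1 - 4) - 25) = 1/(4*(-4)*(-3) - 25) = 1/(48 - 25) = 1/23 ≈ 0.043478)
-253*L(6, -2) + f = -253*(-2) + 1/23 = 506 + 1/23 = 11639/23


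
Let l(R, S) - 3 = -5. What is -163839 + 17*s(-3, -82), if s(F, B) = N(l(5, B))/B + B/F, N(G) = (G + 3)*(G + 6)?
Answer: -20095145/123 ≈ -1.6338e+5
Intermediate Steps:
l(R, S) = -2 (l(R, S) = 3 - 5 = -2)
N(G) = (3 + G)*(6 + G)
s(F, B) = 4/B + B/F (s(F, B) = (18 + (-2)² + 9*(-2))/B + B/F = (18 + 4 - 18)/B + B/F = 4/B + B/F)
-163839 + 17*s(-3, -82) = -163839 + 17*(4/(-82) - 82/(-3)) = -163839 + 17*(4*(-1/82) - 82*(-⅓)) = -163839 + 17*(-2/41 + 82/3) = -163839 + 17*(3356/123) = -163839 + 57052/123 = -20095145/123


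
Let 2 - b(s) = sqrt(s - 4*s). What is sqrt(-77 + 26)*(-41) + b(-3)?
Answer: -1 - 41*I*sqrt(51) ≈ -1.0 - 292.8*I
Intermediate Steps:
b(s) = 2 - sqrt(3)*sqrt(-s) (b(s) = 2 - sqrt(s - 4*s) = 2 - sqrt(-3*s) = 2 - sqrt(3)*sqrt(-s))
sqrt(-77 + 26)*(-41) + b(-3) = sqrt(-77 + 26)*(-41) + (2 - sqrt(3)*sqrt(-1*(-3))) = sqrt(-51)*(-41) + (2 - sqrt(3)*sqrt(3)) = (I*sqrt(51))*(-41) + (2 - 3) = -41*I*sqrt(51) - 1 = -1 - 41*I*sqrt(51)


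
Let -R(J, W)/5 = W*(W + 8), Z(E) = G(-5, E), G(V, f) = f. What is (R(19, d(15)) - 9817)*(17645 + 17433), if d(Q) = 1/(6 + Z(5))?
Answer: -41683257556/121 ≈ -3.4449e+8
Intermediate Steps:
Z(E) = E
d(Q) = 1/11 (d(Q) = 1/(6 + 5) = 1/11)
R(J, W) = -5*W*(8 + W) (R(J, W) = -5*W*(W + 8) = -5*W*(8 + W))
(R(19, d(15)) - 9817)*(17645 + 17433) = (-5*1/11*(8 + 1/11) - 9817)*(17645 + 17433) = (-5*1/11*89/11 - 9817)*35078 = (-445/121 - 9817)*35078 = -1188302/121*35078 = -41683257556/121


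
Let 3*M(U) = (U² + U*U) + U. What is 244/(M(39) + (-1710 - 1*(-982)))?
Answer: 244/299 ≈ 0.81605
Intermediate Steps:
M(U) = U/3 + 2*U²/3 (M(U) = ((U² + U*U) + U)/3 = ((U² + U²) + U)/3 = (2*U² + U)/3 = (U + 2*U²)/3 = U/3 + 2*U²/3)
244/(M(39) + (-1710 - 1*(-982))) = 244/((⅓)*39*(1 + 2*39) + (-1710 - 1*(-982))) = 244/((⅓)*39*(1 + 78) + (-1710 + 982)) = 244/((⅓)*39*79 - 728) = 244/(1027 - 728) = 244/299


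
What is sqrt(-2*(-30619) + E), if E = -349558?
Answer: 8*I*sqrt(4505) ≈ 536.95*I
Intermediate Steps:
sqrt(-2*(-30619) + E) = sqrt(-2*(-30619) - 349558) = sqrt(61238 - 349558) = sqrt(-288320) = 8*I*sqrt(4505)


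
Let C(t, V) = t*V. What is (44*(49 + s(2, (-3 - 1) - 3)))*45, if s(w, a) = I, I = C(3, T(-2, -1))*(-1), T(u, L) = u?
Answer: 108900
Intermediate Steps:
C(t, V) = V*t
I = 6 (I = -2*3*(-1) = -6*(-1) = 6)
s(w, a) = 6
(44*(49 + s(2, (-3 - 1) - 3)))*45 = (44*(49 + 6))*45 = (44*55)*45 = 2420*45 = 108900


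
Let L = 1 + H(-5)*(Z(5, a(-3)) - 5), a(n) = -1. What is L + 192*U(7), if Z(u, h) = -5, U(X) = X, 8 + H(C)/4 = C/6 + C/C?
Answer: 4975/3 ≈ 1658.3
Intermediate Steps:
H(C) = -28 + 2*C/3 (H(C) = -32 + 4*(C/6 + C/C) = -32 + 4*(C*(⅙) + 1) = -32 + 4*(C/6 + 1) = -32 + 4*(1 + C/6) = -32 + (4 + 2*C/3) = -28 + 2*C/3)
L = 943/3 (L = 1 + (-28 + (⅔)*(-5))*(-5 - 5) = 1 + (-28 - 10/3)*(-10) = 1 - 94/3*(-10) = 1 + 940/3 = 943/3 ≈ 314.33)
L + 192*U(7) = 943/3 + 192*7 = 943/3 + 1344 = 4975/3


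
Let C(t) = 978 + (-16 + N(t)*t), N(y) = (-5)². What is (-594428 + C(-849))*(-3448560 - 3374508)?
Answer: 4194078491988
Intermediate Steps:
N(y) = 25
C(t) = 962 + 25*t (C(t) = 978 + (-16 + 25*t) = 962 + 25*t)
(-594428 + C(-849))*(-3448560 - 3374508) = (-594428 + (962 + 25*(-849)))*(-3448560 - 3374508) = (-594428 + (962 - 21225))*(-6823068) = (-594428 - 20263)*(-6823068) = -614691*(-6823068) = 4194078491988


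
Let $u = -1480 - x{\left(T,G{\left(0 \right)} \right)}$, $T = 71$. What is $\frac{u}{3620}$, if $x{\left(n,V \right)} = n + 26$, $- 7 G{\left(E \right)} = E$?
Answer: $- \frac{1577}{3620} \approx -0.43564$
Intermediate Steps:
$G{\left(E \right)} = - \frac{E}{7}$
$x{\left(n,V \right)} = 26 + n$
$u = -1577$ ($u = -1480 - \left(26 + 71\right) = -1480 - 97 = -1577$)
$\frac{u}{3620} = - \frac{1577}{3620}$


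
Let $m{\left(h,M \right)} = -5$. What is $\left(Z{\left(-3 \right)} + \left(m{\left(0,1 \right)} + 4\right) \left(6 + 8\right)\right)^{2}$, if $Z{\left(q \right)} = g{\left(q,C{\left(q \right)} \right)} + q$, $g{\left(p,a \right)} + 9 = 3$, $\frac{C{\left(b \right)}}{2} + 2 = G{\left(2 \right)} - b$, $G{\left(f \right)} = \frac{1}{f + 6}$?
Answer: $529$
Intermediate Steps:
$G{\left(f \right)} = \frac{1}{6 + f}$
$C{\left(b \right)} = - \frac{15}{4} - 2 b$ ($C{\left(b \right)} = -4 + 2 \left(\frac{1}{6 + 2} - b\right) = -4 + 2 \left(\frac{1}{8} - b\right) = -4 - \left(- \frac{1}{4} + 2 b\right) = - \frac{15}{4} - 2 b$)
$g{\left(p,a \right)} = -6$ ($g{\left(p,a \right)} = -9 + 3 = -6$)
$Z{\left(q \right)} = -6 + q$
$\left(Z{\left(-3 \right)} + \left(m{\left(0,1 \right)} + 4\right) \left(6 + 8\right)\right)^{2} = \left(\left(-6 - 3\right) + \left(-5 + 4\right) \left(6 + 8\right)\right)^{2} = \left(-9 - 14\right)^{2} = \left(-23\right)^{2} = 529$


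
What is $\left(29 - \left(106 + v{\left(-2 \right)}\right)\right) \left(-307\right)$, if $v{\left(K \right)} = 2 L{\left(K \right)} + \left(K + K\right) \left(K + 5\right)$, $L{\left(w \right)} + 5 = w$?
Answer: $15657$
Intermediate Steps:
$L{\left(w \right)} = -5 + w$
$v{\left(K \right)} = -10 + 2 K + 2 K \left(5 + K\right)$ ($v{\left(K \right)} = 2 \left(-5 + K\right) + \left(K + K\right) \left(K + 5\right) = \left(-10 + 2 K\right) + 2 K \left(5 + K\right) = -10 + 2 K + 2 K \left(5 + K\right)$)
$\left(29 - \left(106 + v{\left(-2 \right)}\right)\right) \left(-307\right) = \left(29 - \left(96 - 24 + 8\right)\right) \left(-307\right) = \left(29 - \left(72 + 8\right)\right) \left(-307\right) = \left(29 - 80\right) \left(-307\right) = \left(-51\right) \left(-307\right) = 15657$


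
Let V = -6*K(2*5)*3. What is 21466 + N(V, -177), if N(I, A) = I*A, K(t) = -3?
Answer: 11908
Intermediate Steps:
V = 54 (V = -6*(-3)*3 = 18*3 = 54)
N(I, A) = A*I
21466 + N(V, -177) = 21466 - 177*54 = 21466 - 9558 = 11908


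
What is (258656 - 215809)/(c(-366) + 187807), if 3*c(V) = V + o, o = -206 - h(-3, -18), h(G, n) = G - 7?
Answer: 128541/562859 ≈ 0.22837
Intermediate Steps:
h(G, n) = -7 + G
o = -196 (o = -206 - (-7 - 3) = -206 - 1*(-10) = -206 + 10 = -196)
c(V) = -196/3 + V/3 (c(V) = (V - 196)/3 = (-196 + V)/3 = -196/3 + V/3)
(258656 - 215809)/(c(-366) + 187807) = (258656 - 215809)/((-196/3 + (⅓)*(-366)) + 187807) = 42847/((-196/3 - 122) + 187807) = 42847/(-562/3 + 187807) = 42847/(562859/3) = 42847*(3/562859) = 128541/562859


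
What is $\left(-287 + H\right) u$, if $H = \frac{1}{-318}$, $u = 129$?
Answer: $- \frac{3924481}{106} \approx -37023.0$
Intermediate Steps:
$H = - \frac{1}{318} \approx -0.0031447$
$\left(-287 + H\right) u = \left(-287 - \frac{1}{318}\right) 129 = \left(- \frac{91267}{318}\right) 129 = - \frac{3924481}{106}$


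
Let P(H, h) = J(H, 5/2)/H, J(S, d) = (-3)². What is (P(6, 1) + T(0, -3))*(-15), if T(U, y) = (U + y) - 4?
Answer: 165/2 ≈ 82.500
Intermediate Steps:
T(U, y) = -4 + U + y
J(S, d) = 9
P(H, h) = 9/H
(P(6, 1) + T(0, -3))*(-15) = (9/6 + (-4 + 0 - 3))*(-15) = (9*(⅙) - 7)*(-15) = (3/2 - 7)*(-15) = -11/2*(-15) = 165/2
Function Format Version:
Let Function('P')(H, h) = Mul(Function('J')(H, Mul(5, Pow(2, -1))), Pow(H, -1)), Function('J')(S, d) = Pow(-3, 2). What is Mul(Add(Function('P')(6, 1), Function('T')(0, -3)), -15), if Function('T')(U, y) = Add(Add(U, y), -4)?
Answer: Rational(165, 2) ≈ 82.500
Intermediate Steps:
Function('T')(U, y) = Add(-4, U, y)
Function('J')(S, d) = 9
Function('P')(H, h) = Mul(9, Pow(H, -1))
Mul(Add(Function('P')(6, 1), Function('T')(0, -3)), -15) = Mul(Add(Mul(9, Pow(6, -1)), Add(-4, 0, -3)), -15) = Mul(Add(Mul(9, Rational(1, 6)), -7), -15) = Mul(Add(Rational(3, 2), -7), -15) = Mul(Rational(-11, 2), -15) = Rational(165, 2)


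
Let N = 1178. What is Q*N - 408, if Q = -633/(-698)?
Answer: 230445/349 ≈ 660.30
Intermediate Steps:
Q = 633/698 (Q = -633*(-1/698) = 633/698 ≈ 0.90688)
Q*N - 408 = (633/698)*1178 - 408 = 372837/349 - 408 = 230445/349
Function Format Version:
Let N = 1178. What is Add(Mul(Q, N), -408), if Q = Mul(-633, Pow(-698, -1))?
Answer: Rational(230445, 349) ≈ 660.30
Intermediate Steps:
Q = Rational(633, 698) (Q = Mul(-633, Rational(-1, 698)) = Rational(633, 698) ≈ 0.90688)
Add(Mul(Q, N), -408) = Add(Mul(Rational(633, 698), 1178), -408) = Add(Rational(372837, 349), -408) = Rational(230445, 349)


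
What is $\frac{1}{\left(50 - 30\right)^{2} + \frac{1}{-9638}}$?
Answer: $\frac{9638}{3855199} \approx 0.0025$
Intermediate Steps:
$\frac{1}{\left(50 - 30\right)^{2} + \frac{1}{-9638}} = \frac{1}{20^{2} - \frac{1}{9638}} = \frac{1}{400 - \frac{1}{9638}} = \frac{1}{\frac{3855199}{9638}} = \frac{9638}{3855199}$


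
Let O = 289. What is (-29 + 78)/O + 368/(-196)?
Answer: -24187/14161 ≈ -1.7080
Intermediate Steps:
(-29 + 78)/O + 368/(-196) = (-29 + 78)/289 + 368/(-196) = 49*(1/289) + 368*(-1/196) = 49/289 - 92/49 = -24187/14161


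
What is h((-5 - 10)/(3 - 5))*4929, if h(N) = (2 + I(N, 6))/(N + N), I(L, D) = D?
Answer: 13144/5 ≈ 2628.8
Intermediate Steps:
h(N) = 4/N (h(N) = (2 + 6)/(N + N) = 8/((2*N)) = 8*(1/(2*N)) = 4/N)
h((-5 - 10)/(3 - 5))*4929 = (4/(((-5 - 10)/(3 - 5))))*4929 = (4/((-15/(-2))))*4929 = (4/((-15*(-1/2))))*4929 = (4/(15/2))*4929 = (4*(2/15))*4929 = (8/15)*4929 = 13144/5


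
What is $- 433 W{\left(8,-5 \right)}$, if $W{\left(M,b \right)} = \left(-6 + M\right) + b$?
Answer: $1299$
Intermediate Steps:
$W{\left(M,b \right)} = -6 + M + b$
$- 433 W{\left(8,-5 \right)} = - 433 \left(-6 + 8 - 5\right) = \left(-433\right) \left(-3\right) = 1299$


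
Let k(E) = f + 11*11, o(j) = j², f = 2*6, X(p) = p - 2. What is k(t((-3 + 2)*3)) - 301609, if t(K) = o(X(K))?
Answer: -301476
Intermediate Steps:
X(p) = -2 + p
f = 12
t(K) = (-2 + K)²
k(E) = 133 (k(E) = 12 + 11*11 = 12 + 121 = 133)
k(t((-3 + 2)*3)) - 301609 = 133 - 301609 = -301476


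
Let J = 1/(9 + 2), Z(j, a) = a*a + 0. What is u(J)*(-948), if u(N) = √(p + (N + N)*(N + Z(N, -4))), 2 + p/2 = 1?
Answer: -3792*√7/11 ≈ -912.06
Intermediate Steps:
Z(j, a) = a² (Z(j, a) = a² + 0 = a²)
J = 1/11 ≈ 0.090909
p = -2 (p = -4 + 2*1 = -4 + 2 = -2)
u(N) = √(-2 + 2*N*(16 + N)) (u(N) = √(-2 + (N + N)*(N + (-4)²)) = √(-2 + (2*N)*(N + 16)) = √(-2 + (2*N)*(16 + N)) = √(-2 + 2*N*(16 + N)))
u(J)*(-948) = √(-2 + 2*(1/11)² + 32*(1/11))*(-948) = √(-2 + 2*(1/121) + 32/11)*(-948) = √(-2 + 2/121 + 32/11)*(-948) = √(112/121)*(-948) = (4*√7/11)*(-948) = -3792*√7/11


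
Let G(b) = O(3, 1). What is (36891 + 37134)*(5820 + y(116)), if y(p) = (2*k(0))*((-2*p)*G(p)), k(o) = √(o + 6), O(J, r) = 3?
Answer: 430825500 - 103042800*√6 ≈ 1.7842e+8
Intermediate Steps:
k(o) = √(6 + o)
G(b) = 3
y(p) = -12*p*√6 (y(p) = (2*√(6 + 0))*(-2*p*3) = (2*√6)*(-6*p) = -12*p*√6)
(36891 + 37134)*(5820 + y(116)) = (36891 + 37134)*(5820 - 12*116*√6) = 74025*(5820 - 1392*√6) = 430825500 - 103042800*√6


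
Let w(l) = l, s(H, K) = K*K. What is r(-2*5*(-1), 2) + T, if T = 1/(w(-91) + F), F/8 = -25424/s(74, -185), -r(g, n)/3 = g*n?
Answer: -199106245/3317867 ≈ -60.010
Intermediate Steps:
s(H, K) = K²
r(g, n) = -3*g*n
F = -203392/34225 (F = 8*(-25424/((-185)²)) = 8*(-25424/34225) = -203392/34225 ≈ -5.9428)
T = -34225/3317867 (T = 1/(-91 - 203392/34225) = 1/(-3317867/34225) = -34225/3317867 ≈ -0.010315)
r(-2*5*(-1), 2) + T = -3*-2*5*(-1)*2 - 34225/3317867 = -3*(-10*(-1))*2 - 34225/3317867 = -3*10*2 - 34225/3317867 = -60 - 34225/3317867 = -199106245/3317867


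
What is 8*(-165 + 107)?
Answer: -464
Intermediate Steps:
8*(-165 + 107) = 8*(-58) = -464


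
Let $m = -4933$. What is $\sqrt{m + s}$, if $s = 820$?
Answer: $3 i \sqrt{457} \approx 64.133 i$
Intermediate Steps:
$\sqrt{m + s} = \sqrt{-4933 + 820} = \sqrt{-4113} = 3 i \sqrt{457}$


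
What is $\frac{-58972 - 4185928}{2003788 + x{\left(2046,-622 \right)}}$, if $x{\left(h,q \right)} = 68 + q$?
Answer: $- \frac{2122450}{1001617} \approx -2.119$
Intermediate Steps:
$\frac{-58972 - 4185928}{2003788 + x{\left(2046,-622 \right)}} = \frac{-58972 - 4185928}{2003788 + \left(68 - 622\right)} = - \frac{4244900}{2003788 - 554} = - \frac{4244900}{2003234} = \left(-4244900\right) \frac{1}{2003234} = - \frac{2122450}{1001617}$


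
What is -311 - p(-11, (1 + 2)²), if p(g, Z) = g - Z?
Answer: -291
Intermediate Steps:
-311 - p(-11, (1 + 2)²) = -311 - (-11 - (1 + 2)²) = -311 - (-11 - 1*3²) = -311 - (-11 - 1*9) = -311 - (-11 - 9) = -311 - 1*(-20) = -311 + 20 = -291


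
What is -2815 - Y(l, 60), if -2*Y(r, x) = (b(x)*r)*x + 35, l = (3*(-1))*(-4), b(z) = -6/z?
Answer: -5667/2 ≈ -2833.5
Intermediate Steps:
l = 12 (l = -3*(-4) = 12)
Y(r, x) = -35/2 + 3*r (Y(r, x) = -(((-6/x)*r)*x + 35)/2 = -((-6*r/x)*x + 35)/2 = -(-6*r + 35)/2 = -(35 - 6*r)/2 = -35/2 + 3*r)
-2815 - Y(l, 60) = -2815 - (-35/2 + 3*12) = -2815 - (-35/2 + 36) = -2815 - 1*37/2 = -2815 - 37/2 = -5667/2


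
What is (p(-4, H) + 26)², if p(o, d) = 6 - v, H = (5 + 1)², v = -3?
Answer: 1225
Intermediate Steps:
H = 36 (H = 6² = 36)
p(o, d) = 9 (p(o, d) = 6 - 1*(-3) = 6 + 3 = 9)
(p(-4, H) + 26)² = (9 + 26)² = 35² = 1225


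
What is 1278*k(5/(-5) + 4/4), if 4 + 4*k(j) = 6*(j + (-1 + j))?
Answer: -3195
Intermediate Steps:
k(j) = -5/2 + 3*j (k(j) = -1 + (6*(j + (-1 + j)))/4 = -1 + (6*(-1 + 2*j))/4 = -1 + (-6 + 12*j)/4 = -1 + (-3/2 + 3*j) = -5/2 + 3*j)
1278*k(5/(-5) + 4/4) = 1278*(-5/2 + 3*(5/(-5) + 4/4)) = 1278*(-5/2 + 3*(5*(-⅕) + 4*(¼))) = 1278*(-5/2 + 3*(-1 + 1)) = 1278*(-5/2 + 3*0) = 1278*(-5/2 + 0) = 1278*(-5/2) = -3195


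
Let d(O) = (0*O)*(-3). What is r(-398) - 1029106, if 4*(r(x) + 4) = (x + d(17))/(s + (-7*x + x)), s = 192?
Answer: -5310207799/5160 ≈ -1.0291e+6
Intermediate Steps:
d(O) = 0 (d(O) = 0*(-3) = 0)
r(x) = -4 + x/(4*(192 - 6*x)) (r(x) = -4 + ((x + 0)/(192 + (-7*x + x)))/4 = -4 + (x/(192 - 6*x))/4 = -4 + x/(4*(192 - 6*x)))
r(-398) - 1029106 = (3072 - 97*(-398))/(24*(-32 - 398)) - 1029106 = (1/24)*(3072 + 38606)/(-430) - 1029106 = (1/24)*(-1/430)*41678 - 1029106 = -20839/5160 - 1029106 = -5310207799/5160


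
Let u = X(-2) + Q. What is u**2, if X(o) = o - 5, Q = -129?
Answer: 18496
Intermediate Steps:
X(o) = -5 + o
u = -136 (u = (-5 - 2) - 129 = -7 - 129 = -136)
u**2 = (-136)**2 = 18496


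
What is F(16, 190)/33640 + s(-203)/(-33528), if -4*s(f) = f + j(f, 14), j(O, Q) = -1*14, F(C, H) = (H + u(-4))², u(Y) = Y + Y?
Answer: 554378251/563940960 ≈ 0.98304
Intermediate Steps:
u(Y) = 2*Y
F(C, H) = (-8 + H)² (F(C, H) = (H + 2*(-4))² = (H - 8)² = (-8 + H)²)
j(O, Q) = -14
s(f) = 7/2 - f/4 (s(f) = -(f - 14)/4 = -(-14 + f)/4 = 7/2 - f/4)
F(16, 190)/33640 + s(-203)/(-33528) = (-8 + 190)²/33640 + (7/2 - ¼*(-203))/(-33528) = 182²*(1/33640) + (7/2 + 203/4)*(-1/33528) = 33124*(1/33640) + (217/4)*(-1/33528) = 8281/8410 - 217/134112 = 554378251/563940960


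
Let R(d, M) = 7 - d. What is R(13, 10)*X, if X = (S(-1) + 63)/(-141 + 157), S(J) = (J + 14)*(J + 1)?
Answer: -189/8 ≈ -23.625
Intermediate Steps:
S(J) = (1 + J)*(14 + J) (S(J) = (14 + J)*(1 + J) = (1 + J)*(14 + J))
X = 63/16 (X = ((14 + (-1)² + 15*(-1)) + 63)/(-141 + 157) = ((14 + 1 - 15) + 63)/16 = (0 + 63)*(1/16) = 63*(1/16) = 63/16 ≈ 3.9375)
R(13, 10)*X = (7 - 1*13)*(63/16) = (7 - 13)*(63/16) = -6*63/16 = -189/8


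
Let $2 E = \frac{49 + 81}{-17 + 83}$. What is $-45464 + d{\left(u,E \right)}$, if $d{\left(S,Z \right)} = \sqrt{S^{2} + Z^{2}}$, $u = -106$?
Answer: $-45464 + \frac{\sqrt{48948241}}{66} \approx -45358.0$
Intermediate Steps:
$E = \frac{65}{66}$ ($E = \frac{\left(49 + 81\right) \frac{1}{-17 + 83}}{2} = \frac{130 \cdot \frac{1}{66}}{2} = \frac{1}{2} \cdot \frac{65}{33} = \frac{65}{66} \approx 0.98485$)
$-45464 + d{\left(u,E \right)} = -45464 + \sqrt{\left(-106\right)^{2} + \left(\frac{65}{66}\right)^{2}} = -45464 + \sqrt{11236 + \frac{4225}{4356}} = -45464 + \sqrt{\frac{48948241}{4356}} = -45464 + \frac{\sqrt{48948241}}{66}$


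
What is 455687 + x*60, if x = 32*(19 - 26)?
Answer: 442247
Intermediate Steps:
x = -224 (x = 32*(-7) = -224)
455687 + x*60 = 455687 - 224*60 = 455687 - 13440 = 442247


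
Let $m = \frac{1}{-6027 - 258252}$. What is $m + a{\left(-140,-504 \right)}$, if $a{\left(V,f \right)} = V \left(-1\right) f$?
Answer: $- \frac{18647526241}{264279} \approx -70560.0$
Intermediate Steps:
$m = - \frac{1}{264279}$ ($m = \frac{1}{-264279} = - \frac{1}{264279} \approx -3.7839 \cdot 10^{-6}$)
$a{\left(V,f \right)} = - V f$
$m + a{\left(-140,-504 \right)} = - \frac{1}{264279} - \left(-140\right) \left(-504\right) = - \frac{1}{264279} - 70560 = - \frac{18647526241}{264279}$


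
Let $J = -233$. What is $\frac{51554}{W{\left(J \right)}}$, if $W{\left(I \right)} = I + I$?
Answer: $- \frac{25777}{233} \approx -110.63$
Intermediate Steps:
$W{\left(I \right)} = 2 I$
$\frac{51554}{W{\left(J \right)}} = \frac{51554}{2 \left(-233\right)} = \frac{51554}{-466} = 51554 \left(- \frac{1}{466}\right) = - \frac{25777}{233}$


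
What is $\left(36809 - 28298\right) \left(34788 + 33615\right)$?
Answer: $582177933$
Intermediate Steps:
$\left(36809 - 28298\right) \left(34788 + 33615\right) = 8511 \cdot 68403 = 582177933$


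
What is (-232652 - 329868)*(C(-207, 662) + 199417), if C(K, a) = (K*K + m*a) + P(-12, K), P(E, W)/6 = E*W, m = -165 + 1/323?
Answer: -26880176830640/323 ≈ -8.3220e+10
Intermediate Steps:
m = -53294/323 (m = -165 + 1/323 = -53294/323 ≈ -165.00)
P(E, W) = 6*E*W (P(E, W) = 6*(E*W) = 6*E*W)
C(K, a) = K² - 72*K - 53294*a/323 (C(K, a) = (K*K - 53294*a/323) + 6*(-12)*K = (K² - 53294*a/323) - 72*K = K² - 72*K - 53294*a/323)
(-232652 - 329868)*(C(-207, 662) + 199417) = (-232652 - 329868)*(((-207)² - 72*(-207) - 53294/323*662) + 199417) = -562520*((42849 + 14904 - 35280628/323) + 199417) = -562520*(-16626409/323 + 199417) = -562520*47785282/323 = -26880176830640/323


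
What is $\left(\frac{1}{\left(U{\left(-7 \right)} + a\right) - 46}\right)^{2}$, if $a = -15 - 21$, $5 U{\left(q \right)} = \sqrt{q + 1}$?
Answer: $\frac{25}{\left(410 - i \sqrt{6}\right)^{2}} \approx 0.0001487 + 1.7769 \cdot 10^{-6} i$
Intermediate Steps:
$U{\left(q \right)} = \frac{\sqrt{1 + q}}{5}$ ($U{\left(q \right)} = \frac{\sqrt{q + 1}}{5} = \frac{\sqrt{1 + q}}{5}$)
$a = -36$ ($a = -15 - 21 = -36$)
$\left(\frac{1}{\left(U{\left(-7 \right)} + a\right) - 46}\right)^{2} = \left(\frac{1}{\left(\frac{\sqrt{1 - 7}}{5} - 36\right) - 46}\right)^{2} = \left(\frac{1}{\left(\frac{\sqrt{-6}}{5} - 36\right) - 46}\right)^{2} = \left(\frac{1}{\left(\frac{i \sqrt{6}}{5} - 36\right) - 46}\right)^{2} = \left(\frac{1}{\left(-36 + \frac{i \sqrt{6}}{5}\right) - 46}\right)^{2} = \left(\frac{1}{-82 + \frac{i \sqrt{6}}{5}}\right)^{2} = \frac{1}{\left(-82 + \frac{i \sqrt{6}}{5}\right)^{2}}$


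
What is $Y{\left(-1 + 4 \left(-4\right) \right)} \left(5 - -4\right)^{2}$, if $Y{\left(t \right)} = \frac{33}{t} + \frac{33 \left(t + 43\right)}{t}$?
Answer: $- \frac{72171}{17} \approx -4245.4$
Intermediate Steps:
$Y{\left(t \right)} = \frac{33}{t} + \frac{1419 + 33 t}{t}$ ($Y{\left(t \right)} = \frac{33}{t} + \frac{33 \left(43 + t\right)}{t} = \frac{33}{t} + \frac{1419 + 33 t}{t}$)
$Y{\left(-1 + 4 \left(-4\right) \right)} \left(5 - -4\right)^{2} = \left(33 + \frac{1452}{-1 + 4 \left(-4\right)}\right) \left(5 - -4\right)^{2} = \left(33 + \frac{1452}{-1 - 16}\right) \left(5 + 4\right)^{2} = \left(33 + \frac{1452}{-17}\right) 9^{2} = \left(33 + 1452 \left(- \frac{1}{17}\right)\right) 81 = \left(33 - \frac{1452}{17}\right) 81 = \left(- \frac{891}{17}\right) 81 = - \frac{72171}{17}$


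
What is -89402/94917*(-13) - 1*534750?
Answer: -50755703524/94917 ≈ -5.3474e+5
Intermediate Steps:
-89402/94917*(-13) - 1*534750 = -89402*1/94917*(-13) - 534750 = -89402/94917*(-13) - 534750 = 1162226/94917 - 534750 = -50755703524/94917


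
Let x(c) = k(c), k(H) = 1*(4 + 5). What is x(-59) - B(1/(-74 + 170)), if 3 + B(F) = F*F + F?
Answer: 110495/9216 ≈ 11.989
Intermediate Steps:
k(H) = 9 (k(H) = 1*9 = 9)
x(c) = 9
B(F) = -3 + F + F**2 (B(F) = -3 + (F*F + F) = -3 + (F**2 + F) = -3 + (F + F**2) = -3 + F + F**2)
x(-59) - B(1/(-74 + 170)) = 9 - (-3 + 1/(-74 + 170) + (1/(-74 + 170))**2) = 9 - (-3 + 1/96 + (1/96)**2) = 9 - (-3 + 1/96 + 1/9216) = 9 - 1*(-27551/9216) = 9 + 27551/9216 = 110495/9216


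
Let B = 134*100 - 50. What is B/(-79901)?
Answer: -13350/79901 ≈ -0.16708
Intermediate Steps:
B = 13350 (B = 13400 - 50 = 13350)
B/(-79901) = 13350/(-79901) = 13350*(-1/79901) = -13350/79901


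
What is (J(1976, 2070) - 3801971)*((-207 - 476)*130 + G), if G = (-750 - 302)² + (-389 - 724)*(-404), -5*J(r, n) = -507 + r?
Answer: -27900372717384/5 ≈ -5.5801e+12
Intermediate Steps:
J(r, n) = 507/5 - r/5 (J(r, n) = -(-507 + r)/5 = 507/5 - r/5)
G = 1556356 (G = (-1052)² - 1113*(-404) = 1106704 + 449652 = 1556356)
(J(1976, 2070) - 3801971)*((-207 - 476)*130 + G) = ((507/5 - ⅕*1976) - 3801971)*((-207 - 476)*130 + 1556356) = ((507/5 - 1976/5) - 3801971)*(-683*130 + 1556356) = (-1469/5 - 3801971)*(-88790 + 1556356) = -19011324/5*1467566 = -27900372717384/5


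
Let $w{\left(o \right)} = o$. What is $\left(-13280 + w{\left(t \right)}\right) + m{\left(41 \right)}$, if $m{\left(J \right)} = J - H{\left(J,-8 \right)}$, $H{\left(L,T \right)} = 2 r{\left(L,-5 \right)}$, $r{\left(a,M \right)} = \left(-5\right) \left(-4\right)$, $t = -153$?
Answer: $-13432$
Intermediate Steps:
$r{\left(a,M \right)} = 20$
$H{\left(L,T \right)} = 40$ ($H{\left(L,T \right)} = 2 \cdot 20 = 40$)
$m{\left(J \right)} = -40 + J$ ($m{\left(J \right)} = J - 40 = -40 + J$)
$\left(-13280 + w{\left(t \right)}\right) + m{\left(41 \right)} = \left(-13280 - 153\right) + \left(-40 + 41\right) = -13433 + 1 = -13432$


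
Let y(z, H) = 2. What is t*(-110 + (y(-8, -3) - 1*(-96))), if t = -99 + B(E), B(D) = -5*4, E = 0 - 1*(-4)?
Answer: 1428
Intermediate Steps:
E = 4 (E = 0 + 4 = 4)
B(D) = -20
t = -119 (t = -99 - 20 = -119)
t*(-110 + (y(-8, -3) - 1*(-96))) = -119*(-110 + (2 - 1*(-96))) = -119*(-110 + (2 + 96)) = -119*(-110 + 98) = -119*(-12) = 1428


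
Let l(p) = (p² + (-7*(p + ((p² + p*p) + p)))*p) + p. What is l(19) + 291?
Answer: -100409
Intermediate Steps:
l(p) = p + p² + p*(-14*p - 14*p²) (l(p) = (p² + (-7*(p + ((p² + p²) + p)))*p) + p = (p² + (-7*(p + (2*p² + p)))*p) + p = (p² + (-7*(p + (p + 2*p²)))*p) + p = (p² + (-7*(2*p + 2*p²))*p) + p = (p² + (-14*p - 14*p²)*p) + p = (p² + p*(-14*p - 14*p²)) + p = p + p² + p*(-14*p - 14*p²))
l(19) + 291 = 19*(1 - 14*19² - 13*19) + 291 = 19*(1 - 14*361 - 247) + 291 = 19*(1 - 5054 - 247) + 291 = 19*(-5300) + 291 = -100700 + 291 = -100409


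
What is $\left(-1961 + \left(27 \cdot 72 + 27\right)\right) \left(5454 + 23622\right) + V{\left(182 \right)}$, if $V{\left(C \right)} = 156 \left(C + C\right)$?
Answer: $347544$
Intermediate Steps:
$V{\left(C \right)} = 312 C$ ($V{\left(C \right)} = 156 \cdot 2 C = 312 C$)
$\left(-1961 + \left(27 \cdot 72 + 27\right)\right) \left(5454 + 23622\right) + V{\left(182 \right)} = \left(-1961 + \left(27 \cdot 72 + 27\right)\right) \left(5454 + 23622\right) + 312 \cdot 182 = \left(-1961 + \left(1944 + 27\right)\right) 29076 + 56784 = \left(-1961 + 1971\right) 29076 + 56784 = 10 \cdot 29076 + 56784 = 290760 + 56784 = 347544$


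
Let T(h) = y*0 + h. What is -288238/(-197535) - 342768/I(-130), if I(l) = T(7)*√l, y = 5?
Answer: 288238/197535 + 171384*I*√130/455 ≈ 1.4592 + 4294.7*I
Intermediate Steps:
T(h) = h (T(h) = 5*0 + h = 0 + h = h)
I(l) = 7*√l
-288238/(-197535) - 342768/I(-130) = -288238/(-197535) - 342768*(-I*√130/910) = -288238*(-1/197535) - 342768*(-I*√130/910) = 288238/197535 - 342768*(-I*√130/910) = 288238/197535 - (-171384)*I*√130/455 = 288238/197535 + 171384*I*√130/455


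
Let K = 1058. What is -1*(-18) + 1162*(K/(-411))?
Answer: -1221998/411 ≈ -2973.2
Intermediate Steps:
-1*(-18) + 1162*(K/(-411)) = -1*(-18) + 1162*(1058/(-411)) = 18 + 1162*(1058*(-1/411)) = 18 + 1162*(-1058/411) = 18 - 1229396/411 = -1221998/411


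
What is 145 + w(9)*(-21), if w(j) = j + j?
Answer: -233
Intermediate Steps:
w(j) = 2*j
145 + w(9)*(-21) = 145 + (2*9)*(-21) = 145 + 18*(-21) = 145 - 378 = -233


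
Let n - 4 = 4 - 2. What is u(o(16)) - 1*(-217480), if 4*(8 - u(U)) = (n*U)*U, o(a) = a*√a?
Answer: 211344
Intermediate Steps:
o(a) = a^(3/2)
n = 6 (n = 4 + (4 - 2) = 4 + 2 = 6)
u(U) = 8 - 3*U²/2 (u(U) = 8 - 6*U*U/4 = 8 - 3*U²/2)
u(o(16)) - 1*(-217480) = (8 - 3*(16^(3/2))²/2) - 1*(-217480) = (8 - 3/2*64²) + 217480 = (8 - 3/2*4096) + 217480 = (8 - 6144) + 217480 = -6136 + 217480 = 211344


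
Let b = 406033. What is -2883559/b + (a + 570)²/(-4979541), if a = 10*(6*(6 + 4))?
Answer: -4971539613373/673952656951 ≈ -7.3767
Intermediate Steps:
a = 600 (a = 10*(6*10) = 10*60 = 600)
-2883559/b + (a + 570)²/(-4979541) = -2883559/406033 + (600 + 570)²/(-4979541) = -2883559*1/406033 + 1170²*(-1/4979541) = -2883559/406033 + 1368900*(-1/4979541) = -2883559/406033 - 456300/1659847 = -4971539613373/673952656951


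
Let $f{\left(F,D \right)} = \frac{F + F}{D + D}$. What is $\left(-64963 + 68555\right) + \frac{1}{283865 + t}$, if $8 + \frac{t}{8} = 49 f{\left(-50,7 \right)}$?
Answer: $\frac{1009355593}{281001} \approx 3592.0$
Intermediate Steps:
$f{\left(F,D \right)} = \frac{F}{D}$ ($f{\left(F,D \right)} = \frac{2 F}{2 D} = 2 F \frac{1}{2 D} = \frac{F}{D}$)
$t = -2864$ ($t = -64 + 8 \cdot 49 \left(- \frac{50}{7}\right) = -64 + 8 \left(-350\right) = -64 - 2800 = -2864$)
$\left(-64963 + 68555\right) + \frac{1}{283865 + t} = \left(-64963 + 68555\right) + \frac{1}{283865 - 2864} = 3592 + \frac{1}{281001} = \frac{1009355593}{281001}$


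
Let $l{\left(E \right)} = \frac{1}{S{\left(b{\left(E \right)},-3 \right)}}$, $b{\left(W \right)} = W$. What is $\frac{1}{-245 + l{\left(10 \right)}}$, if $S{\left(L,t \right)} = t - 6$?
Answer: $- \frac{9}{2206} \approx -0.0040798$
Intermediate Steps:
$S{\left(L,t \right)} = -6 + t$ ($S{\left(L,t \right)} = t - 6 = -6 + t$)
$l{\left(E \right)} = - \frac{1}{9}$ ($l{\left(E \right)} = \frac{1}{-6 - 3} = \frac{1}{-9} = - \frac{1}{9}$)
$\frac{1}{-245 + l{\left(10 \right)}} = \frac{1}{-245 - \frac{1}{9}} = \frac{1}{- \frac{2206}{9}} = - \frac{9}{2206}$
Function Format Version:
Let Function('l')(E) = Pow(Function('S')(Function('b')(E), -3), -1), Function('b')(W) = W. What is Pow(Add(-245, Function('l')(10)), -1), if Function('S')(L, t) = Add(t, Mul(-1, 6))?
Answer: Rational(-9, 2206) ≈ -0.0040798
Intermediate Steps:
Function('S')(L, t) = Add(-6, t) (Function('S')(L, t) = Add(t, -6) = Add(-6, t))
Function('l')(E) = Rational(-1, 9) (Function('l')(E) = Pow(Add(-6, -3), -1) = Pow(-9, -1) = Rational(-1, 9))
Pow(Add(-245, Function('l')(10)), -1) = Pow(Add(-245, Rational(-1, 9)), -1) = Pow(Rational(-2206, 9), -1) = Rational(-9, 2206)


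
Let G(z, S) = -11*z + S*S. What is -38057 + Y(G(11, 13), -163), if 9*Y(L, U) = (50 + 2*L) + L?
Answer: -342319/9 ≈ -38035.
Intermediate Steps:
G(z, S) = S² - 11*z (G(z, S) = -11*z + S² = S² - 11*z)
Y(L, U) = 50/9 + L/3 (Y(L, U) = ((50 + 2*L) + L)/9 = (50 + 3*L)/9 = 50/9 + L/3)
-38057 + Y(G(11, 13), -163) = -38057 + (50/9 + (13² - 11*11)/3) = -38057 + (50/9 + (169 - 121)/3) = -38057 + (50/9 + (⅓)*48) = -38057 + (50/9 + 16) = -38057 + 194/9 = -342319/9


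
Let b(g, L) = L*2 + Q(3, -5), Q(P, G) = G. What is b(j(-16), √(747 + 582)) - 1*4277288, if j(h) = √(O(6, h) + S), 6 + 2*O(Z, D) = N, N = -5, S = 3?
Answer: -4277293 + 2*√1329 ≈ -4.2772e+6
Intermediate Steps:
O(Z, D) = -11/2 (O(Z, D) = -3 + (½)*(-5) = -3 - 5/2 = -11/2)
j(h) = I*√10/2 (j(h) = √(-11/2 + 3) = √(-5/2) = I*√10/2)
b(g, L) = -5 + 2*L (b(g, L) = L*2 - 5 = 2*L - 5 = -5 + 2*L)
b(j(-16), √(747 + 582)) - 1*4277288 = (-5 + 2*√(747 + 582)) - 1*4277288 = (-5 + 2*√1329) - 4277288 = -4277293 + 2*√1329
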